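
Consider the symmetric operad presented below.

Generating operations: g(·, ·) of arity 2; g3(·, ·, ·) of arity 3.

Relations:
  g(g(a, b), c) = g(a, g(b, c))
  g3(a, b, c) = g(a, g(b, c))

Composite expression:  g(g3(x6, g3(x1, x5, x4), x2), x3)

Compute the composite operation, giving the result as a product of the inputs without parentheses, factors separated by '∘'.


x6 ∘ x1 ∘ x5 ∘ x4 ∘ x2 ∘ x3


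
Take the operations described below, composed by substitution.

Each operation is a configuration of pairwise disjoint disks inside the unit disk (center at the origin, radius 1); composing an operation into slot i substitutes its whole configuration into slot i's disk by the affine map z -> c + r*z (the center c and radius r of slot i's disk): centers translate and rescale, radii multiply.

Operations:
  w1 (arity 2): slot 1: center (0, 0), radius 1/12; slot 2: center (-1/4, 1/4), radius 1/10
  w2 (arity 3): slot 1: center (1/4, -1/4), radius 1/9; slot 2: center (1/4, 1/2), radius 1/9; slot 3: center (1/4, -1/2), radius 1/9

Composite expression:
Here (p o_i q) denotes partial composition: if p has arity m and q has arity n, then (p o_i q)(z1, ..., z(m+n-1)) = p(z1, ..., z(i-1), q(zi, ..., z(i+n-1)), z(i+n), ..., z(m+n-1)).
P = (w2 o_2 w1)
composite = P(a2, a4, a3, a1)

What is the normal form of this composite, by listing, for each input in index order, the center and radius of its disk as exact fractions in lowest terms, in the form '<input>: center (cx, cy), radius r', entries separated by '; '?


a1: center (1/4, -1/2), radius 1/9; a2: center (1/4, -1/4), radius 1/9; a3: center (2/9, 19/36), radius 1/90; a4: center (1/4, 1/2), radius 1/108

Nesting under w2 composes maps z -> c + r*z down each a-path.
a2 passes through 1 substitution, ending at center (1/4, -1/4), radius 1/9
a4 passes through 2 substitutions, ending at center (1/4, 1/2), radius 1/108
a3 passes through 2 substitutions, ending at center (2/9, 19/36), radius 1/90
a1 passes through 1 substitution, ending at center (1/4, -1/2), radius 1/9


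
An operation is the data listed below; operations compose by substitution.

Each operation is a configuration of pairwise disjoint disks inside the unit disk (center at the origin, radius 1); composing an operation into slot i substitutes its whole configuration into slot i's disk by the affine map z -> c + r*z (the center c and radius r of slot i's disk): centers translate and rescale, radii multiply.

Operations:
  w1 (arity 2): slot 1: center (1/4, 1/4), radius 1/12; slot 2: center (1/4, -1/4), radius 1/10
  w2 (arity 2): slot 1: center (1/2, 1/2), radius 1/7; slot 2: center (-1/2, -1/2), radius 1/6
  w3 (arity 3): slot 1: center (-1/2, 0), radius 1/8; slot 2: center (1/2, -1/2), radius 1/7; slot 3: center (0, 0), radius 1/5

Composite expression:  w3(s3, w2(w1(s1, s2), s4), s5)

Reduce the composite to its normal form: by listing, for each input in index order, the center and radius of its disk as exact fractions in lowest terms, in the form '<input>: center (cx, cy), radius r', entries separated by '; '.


s1: center (113/196, -83/196), radius 1/588; s2: center (113/196, -85/196), radius 1/490; s3: center (-1/2, 0), radius 1/8; s4: center (3/7, -4/7), radius 1/42; s5: center (0, 0), radius 1/5


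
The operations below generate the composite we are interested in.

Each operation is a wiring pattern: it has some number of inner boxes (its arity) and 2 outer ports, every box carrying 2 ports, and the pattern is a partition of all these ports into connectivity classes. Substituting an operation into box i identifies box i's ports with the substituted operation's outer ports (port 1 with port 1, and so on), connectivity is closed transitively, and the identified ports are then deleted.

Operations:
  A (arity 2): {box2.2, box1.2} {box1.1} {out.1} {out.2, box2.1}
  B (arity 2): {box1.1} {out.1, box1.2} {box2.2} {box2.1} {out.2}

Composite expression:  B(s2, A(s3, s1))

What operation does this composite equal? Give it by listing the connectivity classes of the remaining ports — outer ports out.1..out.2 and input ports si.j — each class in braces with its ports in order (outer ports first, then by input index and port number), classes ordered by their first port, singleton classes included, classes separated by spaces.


{out.1, s2.2} {out.2} {s1.1} {s1.2, s3.2} {s2.1} {s3.1}

Connectivity passes through glued B-boundaries; trace each wire chain.
through A, on inputs (s3, s1): {out.1} {out.2, s1.1} {s1.2, s3.2} {s3.1} (out.j = stage outer ports)
through B, on inputs (s2, s3, s1): {out.1, s2.2} {out.2} {s1.1} {s1.2, s3.2} {s2.1} {s3.1} (out.j = stage outer ports)


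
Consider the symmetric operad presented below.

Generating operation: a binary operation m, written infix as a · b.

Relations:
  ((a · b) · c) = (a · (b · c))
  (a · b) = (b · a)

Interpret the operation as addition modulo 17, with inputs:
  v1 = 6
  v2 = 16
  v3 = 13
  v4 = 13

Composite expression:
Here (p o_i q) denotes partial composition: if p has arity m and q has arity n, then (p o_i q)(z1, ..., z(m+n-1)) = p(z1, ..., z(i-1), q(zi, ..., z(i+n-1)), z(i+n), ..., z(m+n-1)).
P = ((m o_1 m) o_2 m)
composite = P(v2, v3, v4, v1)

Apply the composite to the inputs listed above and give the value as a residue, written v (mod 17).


(v3 · v4) = 9
(v2 · (v3 · v4)) = 8
((v2 · (v3 · v4)) · v1) = 14

14 (mod 17)


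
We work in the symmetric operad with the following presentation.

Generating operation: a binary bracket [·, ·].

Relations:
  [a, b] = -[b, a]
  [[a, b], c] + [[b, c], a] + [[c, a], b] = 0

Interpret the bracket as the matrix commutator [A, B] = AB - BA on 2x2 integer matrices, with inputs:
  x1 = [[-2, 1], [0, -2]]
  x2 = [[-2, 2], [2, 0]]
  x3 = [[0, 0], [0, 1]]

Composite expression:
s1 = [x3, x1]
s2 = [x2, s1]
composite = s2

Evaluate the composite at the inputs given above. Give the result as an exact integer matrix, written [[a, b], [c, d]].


[[2, 2], [0, -2]]


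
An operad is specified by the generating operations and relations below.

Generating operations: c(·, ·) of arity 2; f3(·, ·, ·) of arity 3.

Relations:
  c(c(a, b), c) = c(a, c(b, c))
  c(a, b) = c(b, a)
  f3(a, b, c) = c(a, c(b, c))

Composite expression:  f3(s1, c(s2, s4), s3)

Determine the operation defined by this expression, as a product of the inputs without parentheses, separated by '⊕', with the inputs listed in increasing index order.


s1 ⊕ s2 ⊕ s3 ⊕ s4

Reordering under f3 is free, so list the s-inputs canonically.
c(s2, s4) reduces to s2 ⊕ s4
f3(s1, c(s2, s4), s3) reduces to s1 ⊕ s2 ⊕ s4 ⊕ s3
sorting the factors by input index: s1 ⊕ s2 ⊕ s3 ⊕ s4


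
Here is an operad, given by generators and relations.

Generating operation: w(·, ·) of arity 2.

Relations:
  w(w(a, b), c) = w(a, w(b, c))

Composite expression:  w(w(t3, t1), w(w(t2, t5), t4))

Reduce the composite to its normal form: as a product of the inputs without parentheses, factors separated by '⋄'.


t3 ⋄ t1 ⋄ t2 ⋄ t5 ⋄ t4

Associativity of w dissolves the nesting; only the t-input order survives.
w(t3, t1) linearizes to t3 ⋄ t1
w(t2, t5) linearizes to t2 ⋄ t5
w(w(t2, t5), t4) linearizes to t2 ⋄ t5 ⋄ t4
w(w(t3, t1), w(w(t2, t5), t4)) linearizes to t3 ⋄ t1 ⋄ t2 ⋄ t5 ⋄ t4


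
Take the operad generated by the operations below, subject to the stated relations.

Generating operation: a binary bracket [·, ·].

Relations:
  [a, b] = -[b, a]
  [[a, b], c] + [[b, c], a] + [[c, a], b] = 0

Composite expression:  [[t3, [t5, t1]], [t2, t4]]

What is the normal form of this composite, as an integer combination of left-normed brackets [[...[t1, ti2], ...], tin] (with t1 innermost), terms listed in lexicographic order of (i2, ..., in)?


[[[[t1, t5], t3], t2], t4] - [[[[t1, t5], t3], t4], t2]

In the tensor algebra, words opening t1 carry the t1-anchored form.
Composite bracket: [[t3, [t5, t1]], [t2, t4]]
Under [a, b] = ab - ba we get 16 signed associative words (2^4 = 16).
Keep just the words that open with t1:
  t1t5t3t2t4 appears with sign +1, giving the term +[[[[t1, t5], t3], t2], t4]
  t1t5t3t4t2 appears with sign -1, giving the term -[[[[t1, t5], t3], t4], t2]


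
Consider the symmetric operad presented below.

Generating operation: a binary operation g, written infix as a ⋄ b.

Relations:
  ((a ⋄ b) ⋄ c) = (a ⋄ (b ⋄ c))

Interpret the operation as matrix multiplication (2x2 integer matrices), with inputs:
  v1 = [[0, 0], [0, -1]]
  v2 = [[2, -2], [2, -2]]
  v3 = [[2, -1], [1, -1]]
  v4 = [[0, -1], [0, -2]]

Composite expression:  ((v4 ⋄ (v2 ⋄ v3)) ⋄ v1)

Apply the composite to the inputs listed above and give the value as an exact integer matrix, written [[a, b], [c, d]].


[[0, 0], [0, 0]]


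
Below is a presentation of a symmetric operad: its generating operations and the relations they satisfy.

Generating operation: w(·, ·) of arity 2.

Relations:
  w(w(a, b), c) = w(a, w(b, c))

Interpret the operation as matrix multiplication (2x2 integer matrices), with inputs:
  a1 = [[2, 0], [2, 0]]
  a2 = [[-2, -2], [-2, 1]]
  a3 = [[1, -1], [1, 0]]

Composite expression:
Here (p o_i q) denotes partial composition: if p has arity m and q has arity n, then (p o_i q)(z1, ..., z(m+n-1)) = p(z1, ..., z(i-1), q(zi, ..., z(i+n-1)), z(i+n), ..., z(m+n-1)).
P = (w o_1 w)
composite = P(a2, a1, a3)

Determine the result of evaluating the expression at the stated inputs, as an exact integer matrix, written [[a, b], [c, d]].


[[-8, 8], [-2, 2]]

w(a2, a1) = [[-8, 0], [-2, 0]]
w(w(a2, a1), a3) = [[-8, 8], [-2, 2]]


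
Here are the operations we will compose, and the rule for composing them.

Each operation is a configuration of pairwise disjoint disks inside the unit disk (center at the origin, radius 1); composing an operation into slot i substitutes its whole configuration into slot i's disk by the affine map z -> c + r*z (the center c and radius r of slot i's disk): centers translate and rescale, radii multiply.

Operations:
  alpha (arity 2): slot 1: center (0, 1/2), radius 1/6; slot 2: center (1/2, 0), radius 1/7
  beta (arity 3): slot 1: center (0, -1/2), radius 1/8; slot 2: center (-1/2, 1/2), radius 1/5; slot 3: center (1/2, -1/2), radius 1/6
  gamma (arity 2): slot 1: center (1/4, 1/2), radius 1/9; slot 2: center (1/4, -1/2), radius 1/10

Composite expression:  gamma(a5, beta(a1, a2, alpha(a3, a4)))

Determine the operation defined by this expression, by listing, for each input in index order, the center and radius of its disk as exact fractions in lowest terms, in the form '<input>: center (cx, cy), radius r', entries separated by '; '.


Only the slot chain above each a matters under gamma; compose those maps.
tracing a5 down its 1-map path: center (1/4, 1/2), radius 1/9
tracing a1 down its 2-map path: center (1/4, -11/20), radius 1/80
tracing a2 down its 2-map path: center (1/5, -9/20), radius 1/50
tracing a3 down its 3-map path: center (3/10, -13/24), radius 1/360
tracing a4 down its 3-map path: center (37/120, -11/20), radius 1/420

a1: center (1/4, -11/20), radius 1/80; a2: center (1/5, -9/20), radius 1/50; a3: center (3/10, -13/24), radius 1/360; a4: center (37/120, -11/20), radius 1/420; a5: center (1/4, 1/2), radius 1/9


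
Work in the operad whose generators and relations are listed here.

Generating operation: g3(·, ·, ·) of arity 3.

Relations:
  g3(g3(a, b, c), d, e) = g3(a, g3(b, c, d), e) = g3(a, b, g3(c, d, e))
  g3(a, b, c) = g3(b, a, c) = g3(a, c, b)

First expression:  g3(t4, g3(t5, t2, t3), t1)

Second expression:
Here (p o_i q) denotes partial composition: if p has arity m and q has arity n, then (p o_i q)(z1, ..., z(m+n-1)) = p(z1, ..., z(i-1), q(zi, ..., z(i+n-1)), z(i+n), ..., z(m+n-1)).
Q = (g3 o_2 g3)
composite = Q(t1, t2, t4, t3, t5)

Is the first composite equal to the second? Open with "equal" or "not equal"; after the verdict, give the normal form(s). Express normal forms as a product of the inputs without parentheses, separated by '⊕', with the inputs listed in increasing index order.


equal; both compose to t1 ⊕ t2 ⊕ t3 ⊕ t4 ⊕ t5

The first expression reduces to t1 ⊕ t2 ⊕ t3 ⊕ t4 ⊕ t5
The second expression reduces to t1 ⊕ t2 ⊕ t3 ⊕ t4 ⊕ t5
Same normal form: equal.


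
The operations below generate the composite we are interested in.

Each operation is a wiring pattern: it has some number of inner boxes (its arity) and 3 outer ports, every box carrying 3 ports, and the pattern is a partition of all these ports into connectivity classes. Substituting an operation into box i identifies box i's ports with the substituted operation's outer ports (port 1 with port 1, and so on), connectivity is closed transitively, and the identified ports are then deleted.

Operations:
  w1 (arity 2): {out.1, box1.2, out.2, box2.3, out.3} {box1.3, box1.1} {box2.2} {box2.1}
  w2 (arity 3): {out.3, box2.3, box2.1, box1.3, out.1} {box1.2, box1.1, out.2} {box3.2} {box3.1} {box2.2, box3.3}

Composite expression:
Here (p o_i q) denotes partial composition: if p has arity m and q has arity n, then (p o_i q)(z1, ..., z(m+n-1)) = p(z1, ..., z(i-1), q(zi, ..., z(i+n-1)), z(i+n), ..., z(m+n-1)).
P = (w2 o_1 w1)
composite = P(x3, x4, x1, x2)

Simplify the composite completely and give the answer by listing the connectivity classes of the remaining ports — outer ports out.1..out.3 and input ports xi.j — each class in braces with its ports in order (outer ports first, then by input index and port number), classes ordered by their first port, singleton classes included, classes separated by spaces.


{out.1, out.2, out.3, x1.1, x1.3, x3.2, x4.3} {x1.2, x2.3} {x2.1} {x2.2} {x3.1, x3.3} {x4.1} {x4.2}

Treat the ports identified at w2 as solder joints: merge, then drop.
w1 over (x3, x4) gives {out.1, out.2, out.3, x3.2, x4.3} {x3.1, x3.3} {x4.1} {x4.2}, out.j being that stage's outer ports
w2 over (x3, x4, x1, x2) gives {out.1, out.2, out.3, x1.1, x1.3, x3.2, x4.3} {x1.2, x2.3} {x2.1} {x2.2} {x3.1, x3.3} {x4.1} {x4.2}, out.j being that stage's outer ports


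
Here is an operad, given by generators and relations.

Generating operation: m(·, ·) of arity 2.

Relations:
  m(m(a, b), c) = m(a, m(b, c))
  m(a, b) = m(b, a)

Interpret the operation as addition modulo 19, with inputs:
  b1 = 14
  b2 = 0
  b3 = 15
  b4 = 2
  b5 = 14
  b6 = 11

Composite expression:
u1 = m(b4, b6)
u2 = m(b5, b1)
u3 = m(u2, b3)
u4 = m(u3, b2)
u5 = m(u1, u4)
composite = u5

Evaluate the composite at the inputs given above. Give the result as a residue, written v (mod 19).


m(b4, b6) = 13
m(b5, b1) = 9
m(m(b5, b1), b3) = 5
m(m(m(b5, b1), b3), b2) = 5
m(m(b4, b6), m(m(m(b5, b1), b3), b2)) = 18

18 (mod 19)


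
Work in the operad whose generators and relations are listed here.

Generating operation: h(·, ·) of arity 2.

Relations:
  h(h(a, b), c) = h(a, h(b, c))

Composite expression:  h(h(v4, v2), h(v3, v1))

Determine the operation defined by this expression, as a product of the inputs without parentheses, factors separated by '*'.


v4 * v2 * v3 * v1

Key point: h is associative — brackets drop, the v-order remains.
h(v4, v2) spells out as v4 * v2
h(v3, v1) spells out as v3 * v1
h(h(v4, v2), h(v3, v1)) spells out as v4 * v2 * v3 * v1


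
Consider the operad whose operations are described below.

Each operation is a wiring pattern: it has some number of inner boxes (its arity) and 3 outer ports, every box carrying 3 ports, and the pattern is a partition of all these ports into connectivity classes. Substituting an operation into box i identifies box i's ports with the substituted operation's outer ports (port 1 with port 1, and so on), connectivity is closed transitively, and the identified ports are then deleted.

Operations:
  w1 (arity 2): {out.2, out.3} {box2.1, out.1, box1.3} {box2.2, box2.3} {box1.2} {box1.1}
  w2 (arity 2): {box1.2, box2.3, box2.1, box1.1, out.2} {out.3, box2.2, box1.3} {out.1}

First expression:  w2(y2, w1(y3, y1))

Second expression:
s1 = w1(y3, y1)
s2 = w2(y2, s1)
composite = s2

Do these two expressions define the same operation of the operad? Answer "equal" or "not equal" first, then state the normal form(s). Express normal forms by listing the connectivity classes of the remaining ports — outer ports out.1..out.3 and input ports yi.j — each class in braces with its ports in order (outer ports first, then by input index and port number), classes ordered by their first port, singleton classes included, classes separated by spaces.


equal; both compose to {out.1} {out.2, out.3, y1.1, y2.1, y2.2, y2.3, y3.3} {y1.2, y1.3} {y3.1} {y3.2}

In normal form, the first expression is {out.1} {out.2, out.3, y1.1, y2.1, y2.2, y2.3, y3.3} {y1.2, y1.3} {y3.1} {y3.2}
In normal form, the second expression is {out.1} {out.2, out.3, y1.1, y2.1, y2.2, y2.3, y3.3} {y1.2, y1.3} {y3.1} {y3.2}
The forms coincide; equal.


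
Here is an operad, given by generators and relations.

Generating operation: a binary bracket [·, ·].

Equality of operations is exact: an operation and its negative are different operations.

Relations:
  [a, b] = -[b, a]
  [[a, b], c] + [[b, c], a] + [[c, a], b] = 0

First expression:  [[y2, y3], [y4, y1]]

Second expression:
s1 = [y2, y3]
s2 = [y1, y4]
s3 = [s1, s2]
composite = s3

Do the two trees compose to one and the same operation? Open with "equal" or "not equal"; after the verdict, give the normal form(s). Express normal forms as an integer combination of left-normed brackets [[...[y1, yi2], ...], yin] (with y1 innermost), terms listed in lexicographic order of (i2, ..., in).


not equal; first: [[[y1, y4], y2], y3] - [[[y1, y4], y3], y2]; second: -[[[y1, y4], y2], y3] + [[[y1, y4], y3], y2]

The first expression reduces to [[[y1, y4], y2], y3] - [[[y1, y4], y3], y2]
The second expression reduces to -[[[y1, y4], y2], y3] + [[[y1, y4], y3], y2]
The forms do not match — not equal.


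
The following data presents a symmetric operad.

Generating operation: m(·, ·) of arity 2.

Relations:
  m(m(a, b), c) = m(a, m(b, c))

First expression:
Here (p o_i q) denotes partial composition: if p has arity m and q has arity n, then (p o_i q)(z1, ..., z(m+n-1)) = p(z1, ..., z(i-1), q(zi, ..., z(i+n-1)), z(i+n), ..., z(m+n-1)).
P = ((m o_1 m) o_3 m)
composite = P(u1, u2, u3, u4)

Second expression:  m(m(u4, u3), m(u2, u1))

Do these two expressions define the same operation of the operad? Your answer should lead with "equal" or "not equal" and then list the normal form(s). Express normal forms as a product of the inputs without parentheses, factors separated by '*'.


In normal form, the first expression is u1 * u2 * u3 * u4
In normal form, the second expression is u4 * u3 * u2 * u1
No match — not equal.

not equal; first: u1 * u2 * u3 * u4; second: u4 * u3 * u2 * u1


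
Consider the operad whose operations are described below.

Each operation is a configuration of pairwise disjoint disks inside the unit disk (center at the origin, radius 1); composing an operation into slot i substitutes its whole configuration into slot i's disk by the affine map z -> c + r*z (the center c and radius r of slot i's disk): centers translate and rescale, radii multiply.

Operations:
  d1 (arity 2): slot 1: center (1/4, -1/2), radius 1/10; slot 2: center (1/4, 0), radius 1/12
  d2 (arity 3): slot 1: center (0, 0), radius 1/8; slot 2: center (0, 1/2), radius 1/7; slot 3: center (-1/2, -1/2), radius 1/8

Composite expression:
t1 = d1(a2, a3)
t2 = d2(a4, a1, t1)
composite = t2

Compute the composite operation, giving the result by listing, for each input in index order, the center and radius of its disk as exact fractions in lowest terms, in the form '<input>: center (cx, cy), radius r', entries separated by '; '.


a1: center (0, 1/2), radius 1/7; a2: center (-15/32, -9/16), radius 1/80; a3: center (-15/32, -1/2), radius 1/96; a4: center (0, 0), radius 1/8

Affine substitution under d2: radii multiply and a-centers shift.
input a4: composing its 1 substitution step yields center (0, 0), radius 1/8
input a1: composing its 1 substitution step yields center (0, 1/2), radius 1/7
input a2: composing its 2 substitution steps yields center (-15/32, -9/16), radius 1/80
input a3: composing its 2 substitution steps yields center (-15/32, -1/2), radius 1/96


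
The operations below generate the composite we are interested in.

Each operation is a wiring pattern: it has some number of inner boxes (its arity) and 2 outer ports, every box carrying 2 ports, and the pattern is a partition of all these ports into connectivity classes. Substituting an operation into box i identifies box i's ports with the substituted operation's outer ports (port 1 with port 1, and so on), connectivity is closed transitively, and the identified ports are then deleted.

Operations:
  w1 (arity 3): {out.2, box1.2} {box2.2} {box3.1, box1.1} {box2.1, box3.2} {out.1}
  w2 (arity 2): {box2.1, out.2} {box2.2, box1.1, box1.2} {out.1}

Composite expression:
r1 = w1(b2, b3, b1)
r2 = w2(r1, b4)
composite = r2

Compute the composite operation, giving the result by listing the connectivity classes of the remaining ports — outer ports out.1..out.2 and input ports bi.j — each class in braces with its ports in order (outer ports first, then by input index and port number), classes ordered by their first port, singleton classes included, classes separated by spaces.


{out.1} {out.2, b4.1} {b1.1, b2.1} {b1.2, b3.1} {b2.2, b4.2} {b3.2}

After gluing at w2, chains via deleted ports link the b-ports.
through w1, on inputs (b2, b3, b1): {out.1} {out.2, b2.2} {b1.1, b2.1} {b1.2, b3.1} {b3.2} (out.j = stage outer ports)
through w2, on inputs (b2, b3, b1, b4): {out.1} {out.2, b4.1} {b1.1, b2.1} {b1.2, b3.1} {b2.2, b4.2} {b3.2} (out.j = stage outer ports)


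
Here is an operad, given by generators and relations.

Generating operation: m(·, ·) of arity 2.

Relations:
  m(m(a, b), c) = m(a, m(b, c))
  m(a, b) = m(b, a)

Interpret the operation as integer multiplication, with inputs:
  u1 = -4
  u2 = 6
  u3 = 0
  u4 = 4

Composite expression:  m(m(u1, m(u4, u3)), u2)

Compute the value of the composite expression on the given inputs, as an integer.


0

m(u4, u3) = 0
m(u1, m(u4, u3)) = 0
m(m(u1, m(u4, u3)), u2) = 0


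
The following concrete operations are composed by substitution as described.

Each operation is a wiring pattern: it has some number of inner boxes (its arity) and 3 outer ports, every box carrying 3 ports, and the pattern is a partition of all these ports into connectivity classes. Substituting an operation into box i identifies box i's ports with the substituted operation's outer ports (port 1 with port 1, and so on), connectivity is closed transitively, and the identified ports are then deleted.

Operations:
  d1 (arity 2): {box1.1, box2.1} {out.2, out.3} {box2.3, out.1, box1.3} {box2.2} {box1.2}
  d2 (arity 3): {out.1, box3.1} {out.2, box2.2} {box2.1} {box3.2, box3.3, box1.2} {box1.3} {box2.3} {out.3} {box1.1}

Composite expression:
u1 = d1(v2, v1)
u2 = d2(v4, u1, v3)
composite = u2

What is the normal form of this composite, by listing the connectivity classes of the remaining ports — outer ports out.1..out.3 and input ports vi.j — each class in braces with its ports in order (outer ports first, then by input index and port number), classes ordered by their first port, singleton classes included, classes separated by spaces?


Substituting into d2 glues patterns; closure does the rest.
through d1, on inputs (v2, v1): {out.1, v1.3, v2.3} {out.2, out.3} {v1.1, v2.1} {v1.2} {v2.2} (out.j = stage outer ports)
through d2, on inputs (v4, v2, v1, v3): {out.1, v3.1} {out.2} {out.3} {v1.1, v2.1} {v1.2} {v1.3, v2.3} {v2.2} {v3.2, v3.3, v4.2} {v4.1} {v4.3} (out.j = stage outer ports)

{out.1, v3.1} {out.2} {out.3} {v1.1, v2.1} {v1.2} {v1.3, v2.3} {v2.2} {v3.2, v3.3, v4.2} {v4.1} {v4.3}


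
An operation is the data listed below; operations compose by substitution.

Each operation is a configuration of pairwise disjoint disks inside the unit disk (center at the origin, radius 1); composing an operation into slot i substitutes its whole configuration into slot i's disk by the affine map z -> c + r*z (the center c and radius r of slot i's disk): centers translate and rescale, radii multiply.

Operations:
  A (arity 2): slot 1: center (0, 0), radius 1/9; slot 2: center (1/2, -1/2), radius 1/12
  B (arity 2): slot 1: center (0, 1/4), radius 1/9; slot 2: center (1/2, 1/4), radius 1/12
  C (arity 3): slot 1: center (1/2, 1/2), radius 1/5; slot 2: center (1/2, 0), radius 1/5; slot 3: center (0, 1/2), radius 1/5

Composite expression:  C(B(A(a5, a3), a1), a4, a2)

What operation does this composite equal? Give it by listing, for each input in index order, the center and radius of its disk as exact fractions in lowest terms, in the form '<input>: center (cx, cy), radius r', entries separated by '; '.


a1: center (3/5, 11/20), radius 1/60; a2: center (0, 1/2), radius 1/5; a3: center (23/45, 97/180), radius 1/540; a4: center (1/2, 0), radius 1/5; a5: center (1/2, 11/20), radius 1/405

Follow each a-input down from C: c' goes to c + r*c', radius to r*r'.
a5: after 3 affine steps, its disk has center (1/2, 11/20), radius 1/405
a3: after 3 affine steps, its disk has center (23/45, 97/180), radius 1/540
a1: after 2 affine steps, its disk has center (3/5, 11/20), radius 1/60
a4: after 1 affine step, its disk has center (1/2, 0), radius 1/5
a2: after 1 affine step, its disk has center (0, 1/2), radius 1/5


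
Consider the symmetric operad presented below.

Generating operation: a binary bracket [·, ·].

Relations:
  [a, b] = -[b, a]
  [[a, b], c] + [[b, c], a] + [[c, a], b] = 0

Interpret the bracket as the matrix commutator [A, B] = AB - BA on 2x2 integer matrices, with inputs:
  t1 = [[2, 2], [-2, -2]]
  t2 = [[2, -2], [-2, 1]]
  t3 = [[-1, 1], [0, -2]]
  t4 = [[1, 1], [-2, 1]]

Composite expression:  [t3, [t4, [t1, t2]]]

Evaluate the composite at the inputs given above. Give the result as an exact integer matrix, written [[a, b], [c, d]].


[t1, t2] = [[-8, -10], [6, 8]]
[t4, [t1, t2]] = [[-14, 16], [32, 14]]
[t3, [t4, [t1, t2]]] = [[32, 44], [-32, -32]]

[[32, 44], [-32, -32]]


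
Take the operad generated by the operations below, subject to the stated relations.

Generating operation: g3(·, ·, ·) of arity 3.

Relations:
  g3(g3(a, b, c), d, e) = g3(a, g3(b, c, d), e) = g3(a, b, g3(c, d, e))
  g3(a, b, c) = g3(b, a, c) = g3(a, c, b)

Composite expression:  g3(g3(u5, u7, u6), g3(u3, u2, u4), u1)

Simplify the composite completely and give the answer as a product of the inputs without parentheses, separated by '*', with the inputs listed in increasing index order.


With g3 associative and commutative, the u-input set is all that matters.
g3(u5, u7, u6) linearizes to u5 * u7 * u6
g3(u3, u2, u4) linearizes to u3 * u2 * u4
g3(g3(u5, u7, u6), g3(u3, u2, u4), u1) linearizes to u5 * u7 * u6 * u3 * u2 * u4 * u1
rearranged into index order: u1 * u2 * u3 * u4 * u5 * u6 * u7

u1 * u2 * u3 * u4 * u5 * u6 * u7


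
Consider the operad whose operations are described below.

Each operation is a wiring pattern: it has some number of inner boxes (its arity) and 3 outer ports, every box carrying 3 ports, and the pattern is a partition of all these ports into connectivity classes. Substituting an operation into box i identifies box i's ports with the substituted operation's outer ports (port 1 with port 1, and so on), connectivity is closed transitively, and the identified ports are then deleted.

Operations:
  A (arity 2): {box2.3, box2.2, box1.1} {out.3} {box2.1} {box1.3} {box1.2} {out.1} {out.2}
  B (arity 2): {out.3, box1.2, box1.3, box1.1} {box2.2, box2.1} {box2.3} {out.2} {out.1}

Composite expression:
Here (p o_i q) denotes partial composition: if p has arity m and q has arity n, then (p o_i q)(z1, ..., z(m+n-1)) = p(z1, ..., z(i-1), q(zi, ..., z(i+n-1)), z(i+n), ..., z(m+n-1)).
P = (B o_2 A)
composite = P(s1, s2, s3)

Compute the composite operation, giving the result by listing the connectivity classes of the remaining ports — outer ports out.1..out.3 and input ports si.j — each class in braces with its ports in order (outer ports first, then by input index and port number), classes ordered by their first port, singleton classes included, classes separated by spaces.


Treat the ports identified at B as solder joints: merge, then drop.
A over (s2, s3) gives {out.1} {out.2} {out.3} {s2.1, s3.2, s3.3} {s2.2} {s2.3} {s3.1}, out.j being that stage's outer ports
B over (s1, s2, s3) gives {out.1} {out.2} {out.3, s1.1, s1.2, s1.3} {s2.1, s3.2, s3.3} {s2.2} {s2.3} {s3.1}, out.j being that stage's outer ports

{out.1} {out.2} {out.3, s1.1, s1.2, s1.3} {s2.1, s3.2, s3.3} {s2.2} {s2.3} {s3.1}


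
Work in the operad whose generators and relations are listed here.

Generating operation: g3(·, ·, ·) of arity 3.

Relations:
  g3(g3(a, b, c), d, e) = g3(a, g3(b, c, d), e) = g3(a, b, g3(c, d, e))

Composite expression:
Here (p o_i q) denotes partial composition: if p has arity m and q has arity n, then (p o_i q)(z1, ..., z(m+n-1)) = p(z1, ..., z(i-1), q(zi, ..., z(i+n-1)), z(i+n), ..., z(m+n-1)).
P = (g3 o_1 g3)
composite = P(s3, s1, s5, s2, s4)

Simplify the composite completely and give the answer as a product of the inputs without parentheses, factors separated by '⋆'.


s3 ⋆ s1 ⋆ s5 ⋆ s2 ⋆ s4


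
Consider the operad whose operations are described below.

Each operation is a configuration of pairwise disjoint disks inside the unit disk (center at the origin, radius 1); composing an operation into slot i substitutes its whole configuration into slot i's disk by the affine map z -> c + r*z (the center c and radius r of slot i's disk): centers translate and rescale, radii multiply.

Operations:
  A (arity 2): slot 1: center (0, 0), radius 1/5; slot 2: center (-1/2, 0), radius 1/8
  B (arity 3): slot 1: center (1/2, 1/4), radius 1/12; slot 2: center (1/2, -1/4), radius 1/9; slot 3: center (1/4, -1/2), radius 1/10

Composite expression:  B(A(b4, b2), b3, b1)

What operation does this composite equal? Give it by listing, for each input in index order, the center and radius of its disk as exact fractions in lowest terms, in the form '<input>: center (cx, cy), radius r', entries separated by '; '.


Nesting under B composes maps z -> c + r*z down each b-path.
for b4, the 2-step affine chain lands on center (1/2, 1/4), radius 1/60
for b2, the 2-step affine chain lands on center (11/24, 1/4), radius 1/96
for b3, the 1-step affine chain lands on center (1/2, -1/4), radius 1/9
for b1, the 1-step affine chain lands on center (1/4, -1/2), radius 1/10

b1: center (1/4, -1/2), radius 1/10; b2: center (11/24, 1/4), radius 1/96; b3: center (1/2, -1/4), radius 1/9; b4: center (1/2, 1/4), radius 1/60


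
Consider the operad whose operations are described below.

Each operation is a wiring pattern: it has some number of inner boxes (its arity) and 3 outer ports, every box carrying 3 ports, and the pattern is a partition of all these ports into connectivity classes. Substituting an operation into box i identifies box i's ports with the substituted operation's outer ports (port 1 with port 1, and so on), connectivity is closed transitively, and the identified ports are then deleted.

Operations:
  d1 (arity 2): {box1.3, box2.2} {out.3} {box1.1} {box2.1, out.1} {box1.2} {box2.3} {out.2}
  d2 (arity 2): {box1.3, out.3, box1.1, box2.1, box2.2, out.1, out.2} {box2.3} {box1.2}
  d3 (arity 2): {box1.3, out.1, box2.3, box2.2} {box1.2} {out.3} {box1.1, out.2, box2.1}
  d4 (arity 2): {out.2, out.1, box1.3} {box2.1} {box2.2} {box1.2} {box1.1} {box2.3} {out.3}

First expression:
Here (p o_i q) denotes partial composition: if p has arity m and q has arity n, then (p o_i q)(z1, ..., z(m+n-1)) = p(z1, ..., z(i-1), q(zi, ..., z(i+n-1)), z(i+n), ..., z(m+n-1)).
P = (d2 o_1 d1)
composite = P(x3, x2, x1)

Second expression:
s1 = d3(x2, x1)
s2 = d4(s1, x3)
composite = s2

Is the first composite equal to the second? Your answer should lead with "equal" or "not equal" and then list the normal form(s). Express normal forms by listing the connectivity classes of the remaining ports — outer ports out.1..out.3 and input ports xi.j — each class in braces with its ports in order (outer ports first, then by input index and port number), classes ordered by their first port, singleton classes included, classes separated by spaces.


The first composite normalizes to {out.1, out.2, out.3, x1.1, x1.2, x2.1} {x1.3} {x2.2, x3.3} {x2.3} {x3.1} {x3.2}
The second composite normalizes to {out.1, out.2} {out.3} {x1.1, x2.1} {x1.2, x1.3, x2.3} {x2.2} {x3.1} {x3.2} {x3.3}
No match — not equal.

not equal; first: {out.1, out.2, out.3, x1.1, x1.2, x2.1} {x1.3} {x2.2, x3.3} {x2.3} {x3.1} {x3.2}; second: {out.1, out.2} {out.3} {x1.1, x2.1} {x1.2, x1.3, x2.3} {x2.2} {x3.1} {x3.2} {x3.3}


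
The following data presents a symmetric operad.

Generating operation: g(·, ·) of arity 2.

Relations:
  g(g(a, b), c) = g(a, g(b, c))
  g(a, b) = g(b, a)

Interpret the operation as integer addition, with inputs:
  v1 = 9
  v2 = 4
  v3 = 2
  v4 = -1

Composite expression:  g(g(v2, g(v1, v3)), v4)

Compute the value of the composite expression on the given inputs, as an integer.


14

g(v1, v3) = 11
g(v2, g(v1, v3)) = 15
g(g(v2, g(v1, v3)), v4) = 14


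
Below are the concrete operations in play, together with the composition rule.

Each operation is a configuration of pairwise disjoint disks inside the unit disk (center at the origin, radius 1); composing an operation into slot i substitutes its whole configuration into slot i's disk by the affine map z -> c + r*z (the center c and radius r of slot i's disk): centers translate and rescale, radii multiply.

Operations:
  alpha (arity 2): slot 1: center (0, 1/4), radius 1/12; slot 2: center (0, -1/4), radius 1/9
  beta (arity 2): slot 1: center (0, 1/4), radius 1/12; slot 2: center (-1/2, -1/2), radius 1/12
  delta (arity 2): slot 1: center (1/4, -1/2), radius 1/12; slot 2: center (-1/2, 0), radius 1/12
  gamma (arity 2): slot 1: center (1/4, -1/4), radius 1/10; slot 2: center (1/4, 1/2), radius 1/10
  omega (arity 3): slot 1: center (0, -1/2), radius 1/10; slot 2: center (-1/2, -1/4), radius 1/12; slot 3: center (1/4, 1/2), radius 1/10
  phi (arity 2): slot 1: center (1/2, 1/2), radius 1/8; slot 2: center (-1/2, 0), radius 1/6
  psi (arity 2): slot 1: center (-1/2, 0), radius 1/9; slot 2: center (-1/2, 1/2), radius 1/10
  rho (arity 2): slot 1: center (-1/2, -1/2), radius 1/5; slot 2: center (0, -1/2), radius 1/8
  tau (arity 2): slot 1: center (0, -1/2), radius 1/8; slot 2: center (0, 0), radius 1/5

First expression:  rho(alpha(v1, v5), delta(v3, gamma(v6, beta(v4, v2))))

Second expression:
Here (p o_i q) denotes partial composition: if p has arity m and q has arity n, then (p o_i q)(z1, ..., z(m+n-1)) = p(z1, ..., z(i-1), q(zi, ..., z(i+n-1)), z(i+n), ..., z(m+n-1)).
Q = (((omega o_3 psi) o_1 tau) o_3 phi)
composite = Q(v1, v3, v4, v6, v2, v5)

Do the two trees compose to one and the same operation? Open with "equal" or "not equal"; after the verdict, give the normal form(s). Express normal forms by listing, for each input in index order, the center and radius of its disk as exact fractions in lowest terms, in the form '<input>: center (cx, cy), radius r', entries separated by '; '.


not equal; the first gives v1: center (-1/2, -9/20), radius 1/60; v2: center (-29/480, -317/640), radius 1/11520; v3: center (1/32, -9/16), radius 1/96; v4: center (-23/384, -633/1280), radius 1/11520; v5: center (-1/2, -11/20), radius 1/45; v6: center (-23/384, -193/384), radius 1/960 and the second v1: center (0, -11/20), radius 1/80; v2: center (1/5, 1/2), radius 1/90; v3: center (0, -1/2), radius 1/50; v4: center (-11/24, -5/24), radius 1/96; v5: center (1/5, 11/20), radius 1/100; v6: center (-13/24, -1/4), radius 1/72

Normal form of the first expression: v1: center (-1/2, -9/20), radius 1/60; v2: center (-29/480, -317/640), radius 1/11520; v3: center (1/32, -9/16), radius 1/96; v4: center (-23/384, -633/1280), radius 1/11520; v5: center (-1/2, -11/20), radius 1/45; v6: center (-23/384, -193/384), radius 1/960
Normal form of the second expression: v1: center (0, -11/20), radius 1/80; v2: center (1/5, 1/2), radius 1/90; v3: center (0, -1/2), radius 1/50; v4: center (-11/24, -5/24), radius 1/96; v5: center (1/5, 11/20), radius 1/100; v6: center (-13/24, -1/4), radius 1/72
No match — not equal.


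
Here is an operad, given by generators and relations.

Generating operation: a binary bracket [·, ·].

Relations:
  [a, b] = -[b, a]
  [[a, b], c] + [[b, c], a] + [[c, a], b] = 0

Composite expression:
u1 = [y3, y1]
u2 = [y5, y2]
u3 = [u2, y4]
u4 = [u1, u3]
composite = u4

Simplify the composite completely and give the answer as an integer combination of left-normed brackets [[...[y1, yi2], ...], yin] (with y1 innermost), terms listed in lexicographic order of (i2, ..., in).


[[[[y1, y3], y2], y5], y4] - [[[[y1, y3], y4], y2], y5] + [[[[y1, y3], y4], y5], y2] - [[[[y1, y3], y5], y2], y4]

Skip Jacobi rewriting: expand, keep y1-initial words, read off terms.
Composite bracket: [[y3, y1], [[y5, y2], y4]]
Full expansion: 16 signed words from ab - ba (2^4 = 16).
Words beginning with y1 determine it all:
  from y1y3y2y5y4, sign +1: term +[[[[y1, y3], y2], y5], y4]
  from y1y3y4y2y5, sign -1: term -[[[[y1, y3], y4], y2], y5]
  from y1y3y4y5y2, sign +1: term +[[[[y1, y3], y4], y5], y2]
  from y1y3y5y2y4, sign -1: term -[[[[y1, y3], y5], y2], y4]


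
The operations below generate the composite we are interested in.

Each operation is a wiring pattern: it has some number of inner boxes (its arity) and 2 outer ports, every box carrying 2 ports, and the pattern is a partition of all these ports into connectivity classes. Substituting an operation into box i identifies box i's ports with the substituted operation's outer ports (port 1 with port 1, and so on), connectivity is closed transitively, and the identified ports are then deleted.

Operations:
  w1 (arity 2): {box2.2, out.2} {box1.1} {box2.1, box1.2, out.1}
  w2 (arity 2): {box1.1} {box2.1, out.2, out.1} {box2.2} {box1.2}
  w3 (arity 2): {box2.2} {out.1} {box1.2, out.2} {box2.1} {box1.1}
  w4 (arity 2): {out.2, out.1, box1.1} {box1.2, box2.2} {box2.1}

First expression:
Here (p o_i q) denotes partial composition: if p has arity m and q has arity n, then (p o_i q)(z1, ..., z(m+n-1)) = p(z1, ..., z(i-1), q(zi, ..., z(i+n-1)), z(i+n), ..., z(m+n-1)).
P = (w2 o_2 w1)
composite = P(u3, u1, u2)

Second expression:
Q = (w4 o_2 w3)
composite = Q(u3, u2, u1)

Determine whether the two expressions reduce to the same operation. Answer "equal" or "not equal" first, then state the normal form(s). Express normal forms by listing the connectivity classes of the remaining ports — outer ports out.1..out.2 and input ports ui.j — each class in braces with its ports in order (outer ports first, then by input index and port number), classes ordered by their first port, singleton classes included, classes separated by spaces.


not equal; the first gives {out.1, out.2, u1.2, u2.1} {u1.1} {u2.2} {u3.1} {u3.2} and the second {out.1, out.2, u3.1} {u1.1} {u1.2} {u2.1} {u2.2, u3.2}

Reducing the first expression gives {out.1, out.2, u1.2, u2.1} {u1.1} {u2.2} {u3.1} {u3.2}
Reducing the second expression gives {out.1, out.2, u3.1} {u1.1} {u1.2} {u2.1} {u2.2, u3.2}
Distinct normal forms: not equal.


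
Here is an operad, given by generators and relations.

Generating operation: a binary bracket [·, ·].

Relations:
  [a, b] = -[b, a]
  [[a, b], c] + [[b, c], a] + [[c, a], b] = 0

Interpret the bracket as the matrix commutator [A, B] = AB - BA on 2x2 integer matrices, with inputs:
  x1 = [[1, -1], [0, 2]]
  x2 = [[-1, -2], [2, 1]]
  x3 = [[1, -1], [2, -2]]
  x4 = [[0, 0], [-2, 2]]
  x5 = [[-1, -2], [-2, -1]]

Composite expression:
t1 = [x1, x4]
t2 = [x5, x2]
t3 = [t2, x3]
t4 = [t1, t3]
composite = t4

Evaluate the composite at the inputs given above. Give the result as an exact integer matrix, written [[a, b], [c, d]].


[[-32, 96], [-160, 32]]


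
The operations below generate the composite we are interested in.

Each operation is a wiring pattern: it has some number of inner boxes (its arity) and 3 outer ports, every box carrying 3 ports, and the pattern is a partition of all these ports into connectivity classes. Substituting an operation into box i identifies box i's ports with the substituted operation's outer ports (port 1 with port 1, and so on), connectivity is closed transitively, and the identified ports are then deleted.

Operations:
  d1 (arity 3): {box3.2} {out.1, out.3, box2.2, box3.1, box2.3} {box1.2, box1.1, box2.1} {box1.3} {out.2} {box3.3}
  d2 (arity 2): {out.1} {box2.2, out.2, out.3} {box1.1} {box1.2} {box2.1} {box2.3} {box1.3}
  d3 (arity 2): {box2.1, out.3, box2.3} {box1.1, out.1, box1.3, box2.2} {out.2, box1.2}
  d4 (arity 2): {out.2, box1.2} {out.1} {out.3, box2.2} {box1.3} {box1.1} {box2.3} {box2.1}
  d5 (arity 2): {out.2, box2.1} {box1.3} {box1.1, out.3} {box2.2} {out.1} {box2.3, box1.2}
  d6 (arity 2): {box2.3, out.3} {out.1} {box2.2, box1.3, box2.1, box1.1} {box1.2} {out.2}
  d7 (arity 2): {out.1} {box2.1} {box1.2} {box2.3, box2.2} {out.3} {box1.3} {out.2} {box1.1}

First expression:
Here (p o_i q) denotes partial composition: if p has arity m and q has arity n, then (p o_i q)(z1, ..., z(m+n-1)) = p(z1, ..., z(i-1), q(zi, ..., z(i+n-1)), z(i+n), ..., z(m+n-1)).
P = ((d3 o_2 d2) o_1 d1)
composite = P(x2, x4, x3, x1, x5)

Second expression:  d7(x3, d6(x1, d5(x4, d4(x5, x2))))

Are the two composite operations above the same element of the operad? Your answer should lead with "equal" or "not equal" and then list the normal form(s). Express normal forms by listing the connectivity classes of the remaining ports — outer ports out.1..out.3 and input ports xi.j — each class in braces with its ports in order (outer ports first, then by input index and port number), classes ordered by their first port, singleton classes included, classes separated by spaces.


not equal: they reduce to {out.1, out.3, x3.1, x4.2, x4.3, x5.2} {out.2} {x1.1} {x1.2} {x1.3} {x2.1, x2.2, x4.1} {x2.3} {x3.2} {x3.3} {x5.1} {x5.3} and {out.1} {out.2} {out.3} {x1.1, x1.3} {x1.2} {x2.1} {x2.2, x4.2} {x2.3} {x3.1} {x3.2} {x3.3} {x4.1} {x4.3} {x5.1} {x5.2} {x5.3}

The first expression reduces to {out.1, out.3, x3.1, x4.2, x4.3, x5.2} {out.2} {x1.1} {x1.2} {x1.3} {x2.1, x2.2, x4.1} {x2.3} {x3.2} {x3.3} {x5.1} {x5.3}
The second expression reduces to {out.1} {out.2} {out.3} {x1.1, x1.3} {x1.2} {x2.1} {x2.2, x4.2} {x2.3} {x3.1} {x3.2} {x3.3} {x4.1} {x4.3} {x5.1} {x5.2} {x5.3}
They disagree, so not equal.
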